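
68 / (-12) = -17 / 3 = -5.67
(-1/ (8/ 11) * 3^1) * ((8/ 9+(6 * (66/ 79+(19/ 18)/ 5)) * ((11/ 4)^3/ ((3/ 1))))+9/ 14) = -263146829/ 1415680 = -185.88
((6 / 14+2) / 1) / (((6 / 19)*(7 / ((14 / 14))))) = 1.10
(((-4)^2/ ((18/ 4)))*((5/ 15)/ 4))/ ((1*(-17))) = -8/ 459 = -0.02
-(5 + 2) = -7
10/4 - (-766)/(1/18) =27581/2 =13790.50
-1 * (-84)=84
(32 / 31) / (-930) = -16 / 14415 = -0.00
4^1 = 4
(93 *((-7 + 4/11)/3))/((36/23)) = -52049/396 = -131.44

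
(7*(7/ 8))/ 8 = 49/ 64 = 0.77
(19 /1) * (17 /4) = 323 /4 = 80.75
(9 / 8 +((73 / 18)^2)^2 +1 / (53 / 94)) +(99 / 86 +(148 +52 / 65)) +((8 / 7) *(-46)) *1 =3104857237687 / 8373410640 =370.80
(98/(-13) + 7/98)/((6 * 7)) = -453/2548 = -0.18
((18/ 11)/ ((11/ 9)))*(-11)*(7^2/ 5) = -7938/ 55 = -144.33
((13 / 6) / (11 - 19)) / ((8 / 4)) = -13 / 96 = -0.14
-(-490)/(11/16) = 7840/11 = 712.73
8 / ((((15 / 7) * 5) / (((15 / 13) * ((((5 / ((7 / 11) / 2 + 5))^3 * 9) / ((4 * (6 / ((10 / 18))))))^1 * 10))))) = 93170000 / 62462907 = 1.49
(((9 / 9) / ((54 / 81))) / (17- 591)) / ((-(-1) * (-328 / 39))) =117 / 376544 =0.00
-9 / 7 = -1.29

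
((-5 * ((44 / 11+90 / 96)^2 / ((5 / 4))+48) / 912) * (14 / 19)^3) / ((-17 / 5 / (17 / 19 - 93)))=-32415000625 / 8081987136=-4.01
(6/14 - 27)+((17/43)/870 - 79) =-27645871/261870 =-105.57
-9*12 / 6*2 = -36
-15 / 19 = -0.79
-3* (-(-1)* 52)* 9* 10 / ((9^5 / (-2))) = 1040 / 2187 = 0.48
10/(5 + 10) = 2/3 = 0.67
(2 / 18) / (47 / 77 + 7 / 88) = 0.16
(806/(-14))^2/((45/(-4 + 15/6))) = -162409/1470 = -110.48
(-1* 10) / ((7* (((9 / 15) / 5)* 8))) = -125 / 84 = -1.49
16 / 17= 0.94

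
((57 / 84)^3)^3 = 322687697779 / 10578455953408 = 0.03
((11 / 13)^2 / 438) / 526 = 121 / 38935572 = 0.00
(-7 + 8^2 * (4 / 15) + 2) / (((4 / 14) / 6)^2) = 26607 / 5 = 5321.40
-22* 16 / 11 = -32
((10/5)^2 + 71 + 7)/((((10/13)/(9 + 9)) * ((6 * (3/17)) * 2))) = 9061/10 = 906.10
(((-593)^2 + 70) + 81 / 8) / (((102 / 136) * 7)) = 2813833 / 42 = 66996.02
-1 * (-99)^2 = -9801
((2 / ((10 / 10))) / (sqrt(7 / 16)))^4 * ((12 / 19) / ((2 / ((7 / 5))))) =24576 / 665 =36.96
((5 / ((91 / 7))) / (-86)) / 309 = -5 / 345462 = -0.00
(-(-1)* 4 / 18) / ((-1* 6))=-1 / 27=-0.04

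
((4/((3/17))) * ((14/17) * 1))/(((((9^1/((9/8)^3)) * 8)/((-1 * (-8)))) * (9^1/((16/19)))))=21/76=0.28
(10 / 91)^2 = 100 / 8281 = 0.01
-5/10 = -1/2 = -0.50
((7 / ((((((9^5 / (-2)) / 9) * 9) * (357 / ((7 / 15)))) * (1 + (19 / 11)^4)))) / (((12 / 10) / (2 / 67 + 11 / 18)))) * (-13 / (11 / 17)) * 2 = 93626533 / 139363099187778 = 0.00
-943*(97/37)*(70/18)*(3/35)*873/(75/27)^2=-2156062941/23125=-93235.15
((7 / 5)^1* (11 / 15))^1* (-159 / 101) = -4081 / 2525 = -1.62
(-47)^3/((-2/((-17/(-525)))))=1764991/1050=1680.94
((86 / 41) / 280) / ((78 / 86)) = 1849 / 223860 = 0.01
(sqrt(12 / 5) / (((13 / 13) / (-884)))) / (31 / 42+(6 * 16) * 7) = -74256 * sqrt(15) / 141275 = -2.04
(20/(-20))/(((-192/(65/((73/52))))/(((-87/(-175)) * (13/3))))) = 63713/122640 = 0.52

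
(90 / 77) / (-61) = -90 / 4697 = -0.02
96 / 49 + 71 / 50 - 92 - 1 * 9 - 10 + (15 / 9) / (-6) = -1189582 / 11025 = -107.90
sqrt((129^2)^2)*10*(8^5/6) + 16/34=15449948168/17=908820480.47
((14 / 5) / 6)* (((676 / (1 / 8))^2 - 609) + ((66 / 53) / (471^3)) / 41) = 15494000136177660139 / 1135252461015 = 13648065.67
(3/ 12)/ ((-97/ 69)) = -69/ 388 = -0.18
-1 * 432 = -432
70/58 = 35/29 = 1.21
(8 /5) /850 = 4 /2125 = 0.00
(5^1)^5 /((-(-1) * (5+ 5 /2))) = 1250 /3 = 416.67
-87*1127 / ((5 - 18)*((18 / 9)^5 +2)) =98049 / 442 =221.83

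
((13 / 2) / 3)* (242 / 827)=1573 / 2481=0.63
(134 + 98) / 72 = 29 / 9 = 3.22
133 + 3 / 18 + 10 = 859 / 6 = 143.17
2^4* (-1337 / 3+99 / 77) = -149312 / 21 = -7110.10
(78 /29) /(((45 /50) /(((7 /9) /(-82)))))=-910 /32103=-0.03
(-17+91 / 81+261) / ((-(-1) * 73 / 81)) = 19855 / 73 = 271.99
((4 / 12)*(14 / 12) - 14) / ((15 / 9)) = -49 / 6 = -8.17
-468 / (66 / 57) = -4446 / 11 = -404.18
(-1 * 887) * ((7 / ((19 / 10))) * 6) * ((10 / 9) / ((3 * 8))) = -155225 / 171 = -907.75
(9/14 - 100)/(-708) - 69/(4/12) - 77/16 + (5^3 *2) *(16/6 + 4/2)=18931811/19824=954.99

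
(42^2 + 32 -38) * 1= 1758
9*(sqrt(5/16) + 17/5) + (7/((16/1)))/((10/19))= 9*sqrt(5)/4 + 5029/160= 36.46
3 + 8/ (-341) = 1015/ 341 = 2.98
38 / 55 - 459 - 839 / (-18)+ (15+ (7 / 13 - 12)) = -5253013 / 12870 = -408.16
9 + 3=12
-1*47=-47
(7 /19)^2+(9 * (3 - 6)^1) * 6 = -161.86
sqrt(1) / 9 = 1 / 9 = 0.11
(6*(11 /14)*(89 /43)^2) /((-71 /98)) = -3659502 /131279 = -27.88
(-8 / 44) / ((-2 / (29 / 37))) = 29 / 407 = 0.07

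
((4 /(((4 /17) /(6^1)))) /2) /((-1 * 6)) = -17 /2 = -8.50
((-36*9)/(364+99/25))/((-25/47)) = 15228/9199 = 1.66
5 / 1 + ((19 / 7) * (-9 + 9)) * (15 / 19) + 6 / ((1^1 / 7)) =47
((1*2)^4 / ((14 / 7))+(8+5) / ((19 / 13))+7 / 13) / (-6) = -2.91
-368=-368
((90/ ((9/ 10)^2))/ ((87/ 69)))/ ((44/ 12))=23000/ 957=24.03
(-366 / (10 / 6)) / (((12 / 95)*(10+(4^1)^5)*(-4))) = 0.42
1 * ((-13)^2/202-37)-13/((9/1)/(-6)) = -16663/606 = -27.50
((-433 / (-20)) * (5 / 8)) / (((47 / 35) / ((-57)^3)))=-2806599915 / 1504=-1866090.37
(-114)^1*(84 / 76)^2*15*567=-22504230 / 19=-1184433.16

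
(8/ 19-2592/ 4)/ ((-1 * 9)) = 12304/ 171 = 71.95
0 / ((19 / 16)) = 0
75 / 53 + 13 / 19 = 2114 / 1007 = 2.10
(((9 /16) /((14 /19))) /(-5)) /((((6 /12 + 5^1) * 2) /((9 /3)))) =-513 /12320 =-0.04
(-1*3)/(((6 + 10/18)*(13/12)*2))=-162/767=-0.21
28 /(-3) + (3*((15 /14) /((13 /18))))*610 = 738602 /273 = 2705.50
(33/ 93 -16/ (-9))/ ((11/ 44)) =2380/ 279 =8.53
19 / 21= 0.90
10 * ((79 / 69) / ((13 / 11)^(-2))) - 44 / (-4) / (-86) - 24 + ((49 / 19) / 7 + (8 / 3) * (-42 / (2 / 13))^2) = 2711212536017 / 13642266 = 198736.23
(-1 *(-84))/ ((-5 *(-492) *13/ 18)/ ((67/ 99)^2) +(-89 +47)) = 31423/ 1435381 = 0.02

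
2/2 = 1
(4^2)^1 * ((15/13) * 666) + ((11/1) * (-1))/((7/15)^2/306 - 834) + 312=9411057641046/746471063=12607.40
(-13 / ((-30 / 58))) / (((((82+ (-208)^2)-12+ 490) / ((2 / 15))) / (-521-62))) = -19981 / 448200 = -0.04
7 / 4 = 1.75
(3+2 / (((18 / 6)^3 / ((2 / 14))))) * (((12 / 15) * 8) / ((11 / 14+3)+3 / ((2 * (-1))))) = 1138 / 135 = 8.43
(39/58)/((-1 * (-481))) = 0.00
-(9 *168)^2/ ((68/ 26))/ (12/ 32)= -39626496/ 17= -2330970.35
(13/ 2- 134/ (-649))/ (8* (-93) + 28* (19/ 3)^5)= 0.00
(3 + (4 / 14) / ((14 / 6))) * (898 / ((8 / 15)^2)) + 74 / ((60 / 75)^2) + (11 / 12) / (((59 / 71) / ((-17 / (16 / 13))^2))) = 90443436229 / 8881152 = 10183.75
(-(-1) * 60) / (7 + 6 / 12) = 8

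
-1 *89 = -89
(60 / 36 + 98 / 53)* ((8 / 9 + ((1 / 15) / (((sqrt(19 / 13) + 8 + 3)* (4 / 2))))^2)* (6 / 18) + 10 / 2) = 2413015699783 / 129590429850 - 79937* sqrt(247) / 518361719400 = 18.62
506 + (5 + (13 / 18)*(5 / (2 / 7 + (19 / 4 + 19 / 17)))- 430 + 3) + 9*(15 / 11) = 28086469 / 289971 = 96.86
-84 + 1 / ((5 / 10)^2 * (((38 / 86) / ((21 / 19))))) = -26712 / 361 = -73.99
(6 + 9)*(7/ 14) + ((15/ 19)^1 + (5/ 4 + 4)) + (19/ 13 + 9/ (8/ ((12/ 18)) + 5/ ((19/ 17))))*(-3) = 2324241/ 309244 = 7.52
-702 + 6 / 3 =-700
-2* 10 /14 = -10 /7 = -1.43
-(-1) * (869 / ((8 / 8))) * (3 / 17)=2607 / 17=153.35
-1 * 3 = -3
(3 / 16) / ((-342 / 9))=-3 / 608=-0.00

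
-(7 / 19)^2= -0.14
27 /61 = 0.44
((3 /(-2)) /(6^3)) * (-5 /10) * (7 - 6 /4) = 0.02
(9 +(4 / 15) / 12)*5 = 406 / 9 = 45.11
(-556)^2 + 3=309139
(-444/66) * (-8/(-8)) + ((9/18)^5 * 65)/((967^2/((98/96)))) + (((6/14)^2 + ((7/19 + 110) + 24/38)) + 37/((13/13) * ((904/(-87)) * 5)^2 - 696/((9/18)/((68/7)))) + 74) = 38682417887507970019/216765317944737408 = 178.45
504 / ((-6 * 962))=-42 / 481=-0.09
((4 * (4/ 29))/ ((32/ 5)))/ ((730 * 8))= 1/ 67744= 0.00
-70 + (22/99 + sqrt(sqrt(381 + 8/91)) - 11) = -727/9 + 34679^(1/4) * 91^(3/4)/91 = -76.36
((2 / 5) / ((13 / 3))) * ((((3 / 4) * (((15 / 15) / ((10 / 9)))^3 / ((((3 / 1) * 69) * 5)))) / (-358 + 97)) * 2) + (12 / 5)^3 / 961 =2996619759 / 208320775000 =0.01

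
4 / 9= 0.44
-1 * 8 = -8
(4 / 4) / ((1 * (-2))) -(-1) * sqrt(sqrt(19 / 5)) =-1 / 2 + 19^(1 / 4) * 5^(3 / 4) / 5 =0.90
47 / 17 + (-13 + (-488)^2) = 4048274 / 17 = 238133.76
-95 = -95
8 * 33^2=8712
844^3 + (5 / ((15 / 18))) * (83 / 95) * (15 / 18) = 11423020179 / 19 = 601211588.37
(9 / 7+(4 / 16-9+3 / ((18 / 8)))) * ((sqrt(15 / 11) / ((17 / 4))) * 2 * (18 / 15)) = -412 * sqrt(165) / 1309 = -4.04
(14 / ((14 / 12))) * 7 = 84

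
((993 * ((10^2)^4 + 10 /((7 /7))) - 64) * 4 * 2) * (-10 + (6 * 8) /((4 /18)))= 163646416259168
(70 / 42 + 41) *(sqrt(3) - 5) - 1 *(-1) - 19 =-694 / 3 + 128 *sqrt(3) / 3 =-157.43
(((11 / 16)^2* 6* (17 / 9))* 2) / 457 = 0.02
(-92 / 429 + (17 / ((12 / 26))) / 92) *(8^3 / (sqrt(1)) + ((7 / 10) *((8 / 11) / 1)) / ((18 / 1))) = 371943745 / 3907332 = 95.19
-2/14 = -1/7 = -0.14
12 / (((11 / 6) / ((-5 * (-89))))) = 32040 / 11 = 2912.73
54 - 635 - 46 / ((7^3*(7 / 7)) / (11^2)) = -204849 / 343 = -597.23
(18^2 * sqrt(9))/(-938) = -486/469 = -1.04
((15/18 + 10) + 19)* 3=179/2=89.50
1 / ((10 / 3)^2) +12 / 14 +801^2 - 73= 449070263 / 700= 641528.95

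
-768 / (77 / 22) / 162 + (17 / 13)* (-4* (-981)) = 12604484 / 2457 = 5130.03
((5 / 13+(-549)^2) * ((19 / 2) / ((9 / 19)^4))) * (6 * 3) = 9701895671582 / 9477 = 1023730681.82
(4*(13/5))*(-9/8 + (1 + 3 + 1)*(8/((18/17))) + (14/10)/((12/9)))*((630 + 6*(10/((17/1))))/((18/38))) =1203558629/2295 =524426.42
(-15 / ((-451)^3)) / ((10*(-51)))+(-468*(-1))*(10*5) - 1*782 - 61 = 22557.00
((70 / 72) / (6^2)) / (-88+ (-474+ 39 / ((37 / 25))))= -0.00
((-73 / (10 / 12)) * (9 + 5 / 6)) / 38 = -4307 / 190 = -22.67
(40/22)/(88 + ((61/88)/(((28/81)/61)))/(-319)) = 1429120/68868007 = 0.02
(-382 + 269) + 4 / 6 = -337 / 3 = -112.33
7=7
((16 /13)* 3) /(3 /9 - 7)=-0.55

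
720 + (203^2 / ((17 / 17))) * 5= 206765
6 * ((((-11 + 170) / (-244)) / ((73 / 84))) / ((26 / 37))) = -370629 / 57889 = -6.40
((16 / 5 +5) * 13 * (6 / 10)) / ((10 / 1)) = 1599 / 250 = 6.40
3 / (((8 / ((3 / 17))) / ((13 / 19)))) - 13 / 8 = -2041 / 1292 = -1.58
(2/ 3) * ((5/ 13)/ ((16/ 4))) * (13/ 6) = 5/ 36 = 0.14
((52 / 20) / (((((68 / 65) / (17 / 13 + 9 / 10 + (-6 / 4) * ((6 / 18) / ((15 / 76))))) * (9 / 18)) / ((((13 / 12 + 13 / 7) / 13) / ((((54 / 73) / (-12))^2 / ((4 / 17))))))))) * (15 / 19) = -8798179 / 491589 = -17.90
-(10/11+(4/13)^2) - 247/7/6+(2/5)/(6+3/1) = -8011123/1171170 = -6.84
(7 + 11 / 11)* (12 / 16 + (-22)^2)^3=7290099019 / 8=911262377.38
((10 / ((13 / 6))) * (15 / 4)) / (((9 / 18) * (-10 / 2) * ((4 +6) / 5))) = -45 / 13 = -3.46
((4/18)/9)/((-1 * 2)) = -1/81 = -0.01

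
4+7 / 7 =5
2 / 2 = 1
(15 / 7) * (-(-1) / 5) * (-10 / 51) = -10 / 119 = -0.08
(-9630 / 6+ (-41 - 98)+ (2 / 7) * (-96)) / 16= -775 / 7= -110.71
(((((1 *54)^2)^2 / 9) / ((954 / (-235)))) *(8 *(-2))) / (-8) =-24669360 / 53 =-465459.62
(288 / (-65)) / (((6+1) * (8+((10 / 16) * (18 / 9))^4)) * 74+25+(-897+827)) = -4096 / 4958395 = -0.00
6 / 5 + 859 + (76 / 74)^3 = 218132913 / 253265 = 861.28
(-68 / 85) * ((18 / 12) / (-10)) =3 / 25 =0.12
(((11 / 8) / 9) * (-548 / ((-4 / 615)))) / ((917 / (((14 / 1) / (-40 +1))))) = -5.04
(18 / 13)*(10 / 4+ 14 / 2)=171 / 13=13.15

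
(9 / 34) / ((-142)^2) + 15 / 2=5141829 / 685576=7.50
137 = 137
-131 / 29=-4.52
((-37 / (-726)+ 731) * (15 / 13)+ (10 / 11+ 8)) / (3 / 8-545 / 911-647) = -9772271492 / 7419782799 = -1.32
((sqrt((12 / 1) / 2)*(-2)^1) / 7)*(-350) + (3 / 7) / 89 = 3 / 623 + 100*sqrt(6) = 244.95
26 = 26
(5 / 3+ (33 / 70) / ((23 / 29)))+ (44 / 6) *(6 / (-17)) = -26863 / 82110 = -0.33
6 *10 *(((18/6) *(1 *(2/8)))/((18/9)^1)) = 45/2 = 22.50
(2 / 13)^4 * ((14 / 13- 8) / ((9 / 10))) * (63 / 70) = -0.00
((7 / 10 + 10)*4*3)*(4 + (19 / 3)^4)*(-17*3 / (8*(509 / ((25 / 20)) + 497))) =-237643255 / 162756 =-1460.12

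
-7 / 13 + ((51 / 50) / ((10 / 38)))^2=11768993 / 812500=14.48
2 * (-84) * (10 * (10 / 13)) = -16800 / 13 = -1292.31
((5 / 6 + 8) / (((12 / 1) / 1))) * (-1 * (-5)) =265 / 72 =3.68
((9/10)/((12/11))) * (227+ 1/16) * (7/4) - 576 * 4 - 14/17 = -86039129/43520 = -1977.00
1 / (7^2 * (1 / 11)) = 11 / 49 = 0.22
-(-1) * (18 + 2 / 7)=128 / 7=18.29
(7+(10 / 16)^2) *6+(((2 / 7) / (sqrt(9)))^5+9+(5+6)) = 64.34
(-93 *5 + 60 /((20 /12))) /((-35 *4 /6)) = 18.39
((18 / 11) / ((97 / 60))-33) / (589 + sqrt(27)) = -0.05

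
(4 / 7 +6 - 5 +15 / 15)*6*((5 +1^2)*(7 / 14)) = 324 / 7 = 46.29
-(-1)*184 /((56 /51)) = 1173 /7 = 167.57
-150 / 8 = -75 / 4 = -18.75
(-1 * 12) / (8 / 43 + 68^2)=-43 / 16570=-0.00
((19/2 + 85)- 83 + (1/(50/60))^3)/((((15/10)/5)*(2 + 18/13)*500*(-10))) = -42991/16500000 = -0.00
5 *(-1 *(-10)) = 50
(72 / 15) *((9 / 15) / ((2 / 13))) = 468 / 25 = 18.72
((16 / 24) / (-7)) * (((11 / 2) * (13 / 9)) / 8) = -143 / 1512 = -0.09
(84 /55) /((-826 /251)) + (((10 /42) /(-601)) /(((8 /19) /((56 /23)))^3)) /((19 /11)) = -36194318381 /71185892745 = -0.51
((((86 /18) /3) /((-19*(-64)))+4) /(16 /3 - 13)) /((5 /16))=-131371 /78660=-1.67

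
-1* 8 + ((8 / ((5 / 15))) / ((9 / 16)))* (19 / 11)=2168 / 33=65.70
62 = 62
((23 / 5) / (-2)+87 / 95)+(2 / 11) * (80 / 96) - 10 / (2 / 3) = -101779 / 6270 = -16.23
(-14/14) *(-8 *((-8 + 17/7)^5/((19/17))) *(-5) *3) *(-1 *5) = -920286829800/319333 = -2881903.31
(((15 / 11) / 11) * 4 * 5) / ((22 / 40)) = 6000 / 1331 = 4.51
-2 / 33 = -0.06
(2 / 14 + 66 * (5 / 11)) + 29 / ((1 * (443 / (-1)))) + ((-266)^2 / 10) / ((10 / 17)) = 934842763 / 77525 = 12058.60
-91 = -91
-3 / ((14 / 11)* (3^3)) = -11 / 126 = -0.09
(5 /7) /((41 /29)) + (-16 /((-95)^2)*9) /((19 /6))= 0.50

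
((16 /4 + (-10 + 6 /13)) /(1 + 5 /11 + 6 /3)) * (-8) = 3168 /247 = 12.83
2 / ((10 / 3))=3 / 5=0.60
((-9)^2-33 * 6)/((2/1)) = -117/2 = -58.50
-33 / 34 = -0.97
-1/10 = -0.10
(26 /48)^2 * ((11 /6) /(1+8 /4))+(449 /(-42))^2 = 58152179 /508032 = 114.47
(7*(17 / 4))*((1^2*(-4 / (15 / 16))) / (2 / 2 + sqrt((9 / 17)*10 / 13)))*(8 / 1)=-3366272 / 1965 + 15232*sqrt(2210) / 655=-619.88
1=1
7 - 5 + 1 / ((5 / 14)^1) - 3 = 9 / 5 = 1.80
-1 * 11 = -11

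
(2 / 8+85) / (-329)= -341 / 1316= -0.26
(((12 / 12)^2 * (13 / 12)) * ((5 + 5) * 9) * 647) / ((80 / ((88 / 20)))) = 277563 / 80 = 3469.54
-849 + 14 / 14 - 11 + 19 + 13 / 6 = -5027 / 6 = -837.83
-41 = -41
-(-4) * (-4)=-16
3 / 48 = 1 / 16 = 0.06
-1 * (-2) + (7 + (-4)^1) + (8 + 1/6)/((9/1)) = 319/54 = 5.91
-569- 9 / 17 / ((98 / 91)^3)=-26562485 / 46648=-569.42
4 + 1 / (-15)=59 / 15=3.93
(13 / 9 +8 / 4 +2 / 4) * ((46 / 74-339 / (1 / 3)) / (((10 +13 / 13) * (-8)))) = 1335013 / 29304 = 45.56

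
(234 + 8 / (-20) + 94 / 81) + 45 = 279.76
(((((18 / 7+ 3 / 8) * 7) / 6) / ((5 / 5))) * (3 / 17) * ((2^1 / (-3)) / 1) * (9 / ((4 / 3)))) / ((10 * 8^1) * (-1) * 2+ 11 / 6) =4455 / 258128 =0.02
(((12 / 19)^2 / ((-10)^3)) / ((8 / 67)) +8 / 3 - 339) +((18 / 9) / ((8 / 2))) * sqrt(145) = -182126309 / 541500 +sqrt(145) / 2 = -330.32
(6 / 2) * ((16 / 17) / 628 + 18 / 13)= 144282 / 34697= 4.16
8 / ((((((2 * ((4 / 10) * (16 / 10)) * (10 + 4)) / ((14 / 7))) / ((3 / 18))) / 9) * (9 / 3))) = 25 / 56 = 0.45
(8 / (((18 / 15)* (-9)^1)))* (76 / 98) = -760 / 1323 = -0.57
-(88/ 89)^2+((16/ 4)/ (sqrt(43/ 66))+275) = 4 * sqrt(2838)/ 43+2170531/ 7921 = 278.98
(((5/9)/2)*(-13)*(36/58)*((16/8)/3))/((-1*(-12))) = -65/522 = -0.12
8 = 8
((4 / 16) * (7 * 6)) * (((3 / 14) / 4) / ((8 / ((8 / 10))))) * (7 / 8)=63 / 1280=0.05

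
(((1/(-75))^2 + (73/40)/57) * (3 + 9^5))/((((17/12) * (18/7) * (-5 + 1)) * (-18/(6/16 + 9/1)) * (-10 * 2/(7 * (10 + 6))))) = -349345157/918000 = -380.55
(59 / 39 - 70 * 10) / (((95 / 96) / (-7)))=6101984 / 1235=4940.88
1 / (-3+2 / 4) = -2 / 5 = -0.40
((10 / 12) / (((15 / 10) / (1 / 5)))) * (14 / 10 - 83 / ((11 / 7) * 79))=0.08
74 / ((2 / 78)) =2886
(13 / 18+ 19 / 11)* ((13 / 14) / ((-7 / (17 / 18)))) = -107185 / 349272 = -0.31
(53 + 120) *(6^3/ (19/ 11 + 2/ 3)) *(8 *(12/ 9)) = 13153536/ 79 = 166500.46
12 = 12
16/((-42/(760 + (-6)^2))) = -6368/21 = -303.24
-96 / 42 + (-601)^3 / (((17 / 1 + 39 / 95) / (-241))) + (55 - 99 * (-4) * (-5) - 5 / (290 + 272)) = 4888078249488243 / 1626709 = 3004887936.00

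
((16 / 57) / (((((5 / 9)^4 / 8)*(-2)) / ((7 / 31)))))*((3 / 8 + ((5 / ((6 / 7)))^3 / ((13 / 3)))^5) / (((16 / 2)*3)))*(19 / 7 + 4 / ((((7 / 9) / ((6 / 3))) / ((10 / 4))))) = -28831931830914959803314509 / 45347885406720000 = -635794405.24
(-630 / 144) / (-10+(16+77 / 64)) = -280 / 461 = -0.61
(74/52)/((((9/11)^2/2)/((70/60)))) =31339/6318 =4.96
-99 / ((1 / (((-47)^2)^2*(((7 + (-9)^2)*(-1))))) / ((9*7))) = 2678242194936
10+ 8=18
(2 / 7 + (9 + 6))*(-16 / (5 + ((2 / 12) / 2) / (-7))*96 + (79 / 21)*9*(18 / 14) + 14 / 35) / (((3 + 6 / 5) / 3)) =-2899826581 / 1006019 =-2882.48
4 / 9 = 0.44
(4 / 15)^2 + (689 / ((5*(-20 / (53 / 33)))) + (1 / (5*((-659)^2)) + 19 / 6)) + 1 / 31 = -1039020271087 / 133280838900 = -7.80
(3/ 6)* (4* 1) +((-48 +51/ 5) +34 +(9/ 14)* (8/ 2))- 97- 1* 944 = -36408/ 35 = -1040.23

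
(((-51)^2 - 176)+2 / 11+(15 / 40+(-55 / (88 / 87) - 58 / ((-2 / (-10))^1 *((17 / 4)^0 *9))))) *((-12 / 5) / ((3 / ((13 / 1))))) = -24325.18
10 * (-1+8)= 70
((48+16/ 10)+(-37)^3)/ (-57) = 84339/ 95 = 887.78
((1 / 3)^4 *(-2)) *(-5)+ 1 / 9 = 19 / 81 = 0.23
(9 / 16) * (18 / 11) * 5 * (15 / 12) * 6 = 6075 / 176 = 34.52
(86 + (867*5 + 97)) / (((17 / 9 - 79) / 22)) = -447282 / 347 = -1289.00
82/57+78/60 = 1561/570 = 2.74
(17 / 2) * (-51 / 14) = -867 / 28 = -30.96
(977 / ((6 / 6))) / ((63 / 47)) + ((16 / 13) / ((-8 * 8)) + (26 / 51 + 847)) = 87790841 / 55692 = 1576.36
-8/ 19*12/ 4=-24/ 19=-1.26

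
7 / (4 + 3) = 1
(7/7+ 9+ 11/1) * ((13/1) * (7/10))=1911/10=191.10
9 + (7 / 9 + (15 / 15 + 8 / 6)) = 109 / 9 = 12.11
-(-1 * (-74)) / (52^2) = -37 / 1352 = -0.03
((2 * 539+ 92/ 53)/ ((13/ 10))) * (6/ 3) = 88040/ 53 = 1661.13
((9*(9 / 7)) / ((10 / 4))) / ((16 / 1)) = 0.29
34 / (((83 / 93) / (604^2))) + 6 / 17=19610319762 / 1411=13898171.34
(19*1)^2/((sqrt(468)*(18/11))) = 3971*sqrt(13)/1404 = 10.20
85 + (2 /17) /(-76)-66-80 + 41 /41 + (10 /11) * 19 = -303631 /7106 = -42.73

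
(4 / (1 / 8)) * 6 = 192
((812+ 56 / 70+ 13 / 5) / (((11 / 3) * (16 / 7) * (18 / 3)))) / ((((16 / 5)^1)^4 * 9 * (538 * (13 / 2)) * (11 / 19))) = 7531125 / 887382605824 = 0.00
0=0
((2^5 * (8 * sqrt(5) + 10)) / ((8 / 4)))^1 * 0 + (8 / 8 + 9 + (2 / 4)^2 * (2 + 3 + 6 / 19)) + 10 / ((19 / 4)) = 1021 / 76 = 13.43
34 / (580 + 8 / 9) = 153 / 2614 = 0.06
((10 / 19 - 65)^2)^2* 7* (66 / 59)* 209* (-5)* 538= -30784442677570312500 / 404681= -76070887137202.67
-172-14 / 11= -1906 / 11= -173.27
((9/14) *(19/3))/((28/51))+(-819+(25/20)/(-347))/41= -70046257/5576984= -12.56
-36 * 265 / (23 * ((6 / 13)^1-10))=31005 / 713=43.49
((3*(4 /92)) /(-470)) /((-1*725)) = 3 /7837250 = 0.00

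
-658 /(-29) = 658 /29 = 22.69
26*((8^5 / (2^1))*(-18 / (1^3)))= -7667712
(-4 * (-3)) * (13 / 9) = 52 / 3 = 17.33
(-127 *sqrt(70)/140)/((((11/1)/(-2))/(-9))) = -1143 *sqrt(70)/770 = -12.42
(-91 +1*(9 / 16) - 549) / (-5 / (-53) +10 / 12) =-1626729 / 2360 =-689.29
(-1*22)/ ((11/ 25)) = -50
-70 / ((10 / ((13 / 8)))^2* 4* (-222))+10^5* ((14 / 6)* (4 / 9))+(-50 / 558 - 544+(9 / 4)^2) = 16357923502217 / 158561280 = 103164.68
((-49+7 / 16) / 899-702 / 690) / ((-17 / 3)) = 5316849 / 28120720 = 0.19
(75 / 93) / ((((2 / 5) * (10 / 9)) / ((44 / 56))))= 2475 / 1736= 1.43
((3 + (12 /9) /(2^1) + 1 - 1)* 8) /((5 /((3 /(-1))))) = -88 /5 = -17.60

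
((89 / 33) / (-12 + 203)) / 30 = 89 / 189090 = 0.00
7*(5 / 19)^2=175 / 361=0.48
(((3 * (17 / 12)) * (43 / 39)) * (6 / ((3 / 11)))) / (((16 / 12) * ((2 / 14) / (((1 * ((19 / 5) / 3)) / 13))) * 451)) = 97223 / 831480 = 0.12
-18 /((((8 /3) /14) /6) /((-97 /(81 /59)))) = 40061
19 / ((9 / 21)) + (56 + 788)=2665 / 3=888.33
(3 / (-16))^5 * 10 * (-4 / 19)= 1215 / 2490368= 0.00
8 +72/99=96/11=8.73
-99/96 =-33/32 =-1.03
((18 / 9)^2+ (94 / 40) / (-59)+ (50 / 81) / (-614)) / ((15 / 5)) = 116173991 / 88029180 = 1.32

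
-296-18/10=-1489/5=-297.80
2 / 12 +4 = 25 / 6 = 4.17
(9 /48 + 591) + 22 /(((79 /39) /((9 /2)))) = 640.06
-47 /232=-0.20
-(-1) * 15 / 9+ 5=20 / 3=6.67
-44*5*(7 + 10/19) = -1655.79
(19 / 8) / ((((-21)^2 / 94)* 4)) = 893 / 7056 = 0.13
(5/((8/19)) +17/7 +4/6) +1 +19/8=1541/84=18.35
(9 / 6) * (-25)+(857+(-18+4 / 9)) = 14435 / 18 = 801.94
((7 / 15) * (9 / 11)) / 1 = 21 / 55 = 0.38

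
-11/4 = -2.75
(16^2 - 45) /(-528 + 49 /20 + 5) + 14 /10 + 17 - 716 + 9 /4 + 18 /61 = -8833332837 /12701420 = -695.46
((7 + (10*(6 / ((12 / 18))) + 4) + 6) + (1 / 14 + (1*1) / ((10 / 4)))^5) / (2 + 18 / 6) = 179874035393 / 8403500000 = 21.40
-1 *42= -42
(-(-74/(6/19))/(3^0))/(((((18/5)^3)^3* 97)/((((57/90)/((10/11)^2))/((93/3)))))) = 0.00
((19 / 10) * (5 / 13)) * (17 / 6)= 323 / 156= 2.07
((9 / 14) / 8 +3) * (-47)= -16215 / 112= -144.78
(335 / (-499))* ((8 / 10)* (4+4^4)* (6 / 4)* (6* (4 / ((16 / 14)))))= -2194920 / 499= -4398.64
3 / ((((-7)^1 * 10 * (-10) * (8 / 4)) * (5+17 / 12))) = 9 / 26950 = 0.00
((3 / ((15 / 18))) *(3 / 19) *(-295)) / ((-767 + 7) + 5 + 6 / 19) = 3186 / 14339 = 0.22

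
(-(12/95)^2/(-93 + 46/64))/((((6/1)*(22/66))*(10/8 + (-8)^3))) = -1024/6049737275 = -0.00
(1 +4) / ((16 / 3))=15 / 16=0.94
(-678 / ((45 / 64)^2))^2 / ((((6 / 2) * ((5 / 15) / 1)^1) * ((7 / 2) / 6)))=3224129.18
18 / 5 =3.60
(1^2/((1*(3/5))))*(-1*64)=-320/3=-106.67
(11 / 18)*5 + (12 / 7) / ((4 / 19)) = 1411 / 126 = 11.20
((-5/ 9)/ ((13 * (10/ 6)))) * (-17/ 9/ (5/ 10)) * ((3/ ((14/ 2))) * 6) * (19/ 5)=1292/ 1365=0.95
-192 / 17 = -11.29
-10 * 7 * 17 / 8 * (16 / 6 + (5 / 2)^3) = -261205 / 96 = -2720.89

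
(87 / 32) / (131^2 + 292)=87 / 558496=0.00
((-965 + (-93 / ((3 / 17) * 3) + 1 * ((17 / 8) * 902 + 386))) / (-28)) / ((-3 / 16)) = 13945 / 63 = 221.35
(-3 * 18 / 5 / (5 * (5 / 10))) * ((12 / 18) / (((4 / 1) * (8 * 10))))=-9 / 1000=-0.01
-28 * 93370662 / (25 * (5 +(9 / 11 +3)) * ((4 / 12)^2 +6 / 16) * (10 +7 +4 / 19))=-1417489.05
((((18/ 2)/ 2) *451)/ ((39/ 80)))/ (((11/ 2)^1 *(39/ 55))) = 180400/ 169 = 1067.46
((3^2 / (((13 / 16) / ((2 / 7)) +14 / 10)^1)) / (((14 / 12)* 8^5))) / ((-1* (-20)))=27 / 9734144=0.00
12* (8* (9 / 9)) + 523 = 619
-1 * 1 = -1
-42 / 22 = -21 / 11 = -1.91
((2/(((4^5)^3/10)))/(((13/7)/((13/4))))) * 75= 2625/1073741824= 0.00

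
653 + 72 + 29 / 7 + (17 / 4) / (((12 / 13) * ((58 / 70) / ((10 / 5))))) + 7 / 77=39676691 / 53592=740.35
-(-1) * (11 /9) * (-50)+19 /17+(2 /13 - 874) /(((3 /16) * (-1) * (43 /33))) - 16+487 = 341054236 /85527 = 3987.68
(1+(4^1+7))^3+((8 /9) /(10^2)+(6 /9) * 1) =388952 /225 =1728.68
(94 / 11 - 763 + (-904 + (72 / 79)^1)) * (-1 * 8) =13260.35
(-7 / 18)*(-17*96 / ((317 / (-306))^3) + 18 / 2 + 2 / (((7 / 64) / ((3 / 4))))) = -110797477417 / 191130078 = -579.70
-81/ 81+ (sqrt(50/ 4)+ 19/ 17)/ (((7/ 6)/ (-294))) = -630 * sqrt(2) -4805/ 17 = -1173.60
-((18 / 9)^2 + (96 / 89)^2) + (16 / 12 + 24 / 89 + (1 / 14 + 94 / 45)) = -6987199 / 4990230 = -1.40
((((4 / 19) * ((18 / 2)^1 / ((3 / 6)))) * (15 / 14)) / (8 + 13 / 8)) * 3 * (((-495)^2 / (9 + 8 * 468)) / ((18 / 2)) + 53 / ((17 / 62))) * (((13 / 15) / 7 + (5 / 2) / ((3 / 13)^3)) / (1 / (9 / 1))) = 78758752907952 / 169396381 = 464937.64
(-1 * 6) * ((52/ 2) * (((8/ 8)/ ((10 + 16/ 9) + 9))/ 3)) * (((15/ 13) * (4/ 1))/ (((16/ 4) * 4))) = -135/ 187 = -0.72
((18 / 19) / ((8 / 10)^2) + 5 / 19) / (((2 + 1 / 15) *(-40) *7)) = -795 / 263872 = -0.00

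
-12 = -12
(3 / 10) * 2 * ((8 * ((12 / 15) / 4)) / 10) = 12 / 125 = 0.10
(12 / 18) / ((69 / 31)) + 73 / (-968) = 44905 / 200376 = 0.22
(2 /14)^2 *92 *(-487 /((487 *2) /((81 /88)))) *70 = -9315 /154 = -60.49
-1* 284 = -284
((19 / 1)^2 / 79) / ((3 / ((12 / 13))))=1444 / 1027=1.41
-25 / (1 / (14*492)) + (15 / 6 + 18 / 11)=-3788309 / 22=-172195.86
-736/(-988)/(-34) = -92/4199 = -0.02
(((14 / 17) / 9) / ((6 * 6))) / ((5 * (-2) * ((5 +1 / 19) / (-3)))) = 133 / 881280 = 0.00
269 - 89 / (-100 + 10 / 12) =160589 / 595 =269.90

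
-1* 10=-10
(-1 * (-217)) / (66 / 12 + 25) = 434 / 61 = 7.11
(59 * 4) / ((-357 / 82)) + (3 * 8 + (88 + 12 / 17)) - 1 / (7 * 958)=20006821 / 342006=58.50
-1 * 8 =-8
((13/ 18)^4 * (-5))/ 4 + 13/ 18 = 160459/ 419904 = 0.38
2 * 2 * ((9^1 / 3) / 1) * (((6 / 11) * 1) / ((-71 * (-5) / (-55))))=-72 / 71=-1.01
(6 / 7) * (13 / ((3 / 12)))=312 / 7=44.57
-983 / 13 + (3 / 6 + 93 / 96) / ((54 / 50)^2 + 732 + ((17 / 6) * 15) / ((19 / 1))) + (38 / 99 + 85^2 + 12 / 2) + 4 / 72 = 857879324510977 / 119885436528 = 7155.83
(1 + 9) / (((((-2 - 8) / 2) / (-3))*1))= 6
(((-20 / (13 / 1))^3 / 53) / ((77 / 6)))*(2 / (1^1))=-96000 / 8965957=-0.01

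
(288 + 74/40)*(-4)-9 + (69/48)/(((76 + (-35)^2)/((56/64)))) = -972855771/832640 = -1168.40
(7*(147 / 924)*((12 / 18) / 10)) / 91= 7 / 8580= 0.00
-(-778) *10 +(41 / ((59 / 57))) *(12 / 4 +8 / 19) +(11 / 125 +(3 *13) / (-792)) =15411570461 / 1947000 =7915.55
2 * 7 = 14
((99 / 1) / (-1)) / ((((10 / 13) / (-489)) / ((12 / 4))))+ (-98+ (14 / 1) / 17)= 32079973 / 170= 188705.72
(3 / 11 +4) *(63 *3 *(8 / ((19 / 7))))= 497448 / 209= 2380.13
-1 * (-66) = 66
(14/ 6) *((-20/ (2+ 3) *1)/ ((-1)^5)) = 28/ 3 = 9.33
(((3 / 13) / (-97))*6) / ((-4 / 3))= 27 / 2522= 0.01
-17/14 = -1.21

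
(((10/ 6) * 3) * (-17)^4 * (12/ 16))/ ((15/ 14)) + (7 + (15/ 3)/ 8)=292331.12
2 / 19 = 0.11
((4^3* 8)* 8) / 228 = 1024 / 57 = 17.96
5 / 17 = 0.29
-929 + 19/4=-3697/4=-924.25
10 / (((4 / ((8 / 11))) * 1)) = 1.82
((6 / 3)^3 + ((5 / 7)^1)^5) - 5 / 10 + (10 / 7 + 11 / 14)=166393 / 16807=9.90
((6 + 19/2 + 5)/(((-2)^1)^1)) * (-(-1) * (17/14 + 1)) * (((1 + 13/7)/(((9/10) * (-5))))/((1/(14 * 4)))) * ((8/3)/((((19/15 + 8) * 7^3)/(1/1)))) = 2033600/3003651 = 0.68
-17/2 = -8.50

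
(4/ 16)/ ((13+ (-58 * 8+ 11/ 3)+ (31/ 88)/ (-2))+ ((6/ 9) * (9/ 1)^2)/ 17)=-2244/ 3988333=-0.00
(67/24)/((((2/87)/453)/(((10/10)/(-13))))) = -880179/208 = -4231.63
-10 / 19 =-0.53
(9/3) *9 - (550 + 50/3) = -1619/3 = -539.67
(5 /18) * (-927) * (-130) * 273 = 9138675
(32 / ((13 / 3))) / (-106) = -48 / 689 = -0.07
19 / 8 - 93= -725 / 8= -90.62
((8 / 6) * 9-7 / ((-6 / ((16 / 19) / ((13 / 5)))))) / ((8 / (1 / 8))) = 2293 / 11856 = 0.19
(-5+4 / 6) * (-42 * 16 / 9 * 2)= 5824 / 9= 647.11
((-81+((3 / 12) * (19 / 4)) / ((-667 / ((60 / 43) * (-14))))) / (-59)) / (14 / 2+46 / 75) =348324525 / 1932468418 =0.18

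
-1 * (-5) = 5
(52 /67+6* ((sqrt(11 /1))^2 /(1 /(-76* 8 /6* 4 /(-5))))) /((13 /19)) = 34060236 /4355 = 7820.95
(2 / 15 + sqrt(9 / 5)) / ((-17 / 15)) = -9 * sqrt(5) / 17 - 2 / 17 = -1.30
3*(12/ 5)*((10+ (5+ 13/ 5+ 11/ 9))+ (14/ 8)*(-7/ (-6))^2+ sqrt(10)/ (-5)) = 15267/ 100 - 36*sqrt(10)/ 25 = 148.12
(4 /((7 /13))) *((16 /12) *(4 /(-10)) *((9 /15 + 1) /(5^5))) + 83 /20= 27221063 /6562500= 4.15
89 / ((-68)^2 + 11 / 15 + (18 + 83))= 1335 / 70886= 0.02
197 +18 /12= 397 /2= 198.50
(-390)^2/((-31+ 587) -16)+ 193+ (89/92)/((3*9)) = 1179161/2484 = 474.70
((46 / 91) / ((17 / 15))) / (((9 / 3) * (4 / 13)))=115 / 238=0.48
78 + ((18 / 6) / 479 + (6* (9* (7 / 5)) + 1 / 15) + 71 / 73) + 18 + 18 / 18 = 18215590 / 104901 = 173.65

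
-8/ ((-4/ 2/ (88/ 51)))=352/ 51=6.90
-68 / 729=-0.09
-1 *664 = -664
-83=-83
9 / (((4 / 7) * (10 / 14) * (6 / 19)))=2793 / 40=69.82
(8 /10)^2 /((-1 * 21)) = -16 /525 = -0.03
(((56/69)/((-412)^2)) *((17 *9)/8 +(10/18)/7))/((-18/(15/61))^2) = 241975/14120439130944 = 0.00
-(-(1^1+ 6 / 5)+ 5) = -14 / 5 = -2.80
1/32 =0.03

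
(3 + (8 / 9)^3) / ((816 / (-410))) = -553295 / 297432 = -1.86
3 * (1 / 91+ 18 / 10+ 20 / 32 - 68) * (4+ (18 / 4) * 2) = -715959 / 280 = -2557.00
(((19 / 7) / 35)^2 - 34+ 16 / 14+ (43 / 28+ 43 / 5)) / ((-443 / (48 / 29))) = 65447652 / 771141175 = 0.08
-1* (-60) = 60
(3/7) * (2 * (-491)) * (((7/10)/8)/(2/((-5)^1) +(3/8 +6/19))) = -27987/221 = -126.64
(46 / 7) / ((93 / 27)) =414 / 217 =1.91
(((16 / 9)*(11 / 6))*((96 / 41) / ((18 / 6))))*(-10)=-28160 / 1107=-25.44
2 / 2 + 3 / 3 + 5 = 7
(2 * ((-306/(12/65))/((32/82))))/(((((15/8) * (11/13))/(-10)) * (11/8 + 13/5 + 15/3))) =23558600/3949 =5965.71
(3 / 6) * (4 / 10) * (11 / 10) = 0.22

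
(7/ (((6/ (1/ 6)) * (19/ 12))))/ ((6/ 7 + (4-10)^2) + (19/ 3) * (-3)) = 49/ 7125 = 0.01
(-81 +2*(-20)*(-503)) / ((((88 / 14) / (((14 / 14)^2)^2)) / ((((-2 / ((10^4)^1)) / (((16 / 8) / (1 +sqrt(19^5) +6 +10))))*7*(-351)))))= 5859062937 / 440000 +124418924721*sqrt(19) / 440000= 1245883.14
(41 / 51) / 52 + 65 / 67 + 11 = 2129651 / 177684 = 11.99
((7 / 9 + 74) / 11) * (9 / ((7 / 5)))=3365 / 77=43.70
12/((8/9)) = 27/2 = 13.50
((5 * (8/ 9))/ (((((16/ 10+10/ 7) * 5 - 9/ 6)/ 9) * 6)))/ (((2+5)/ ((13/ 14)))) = 260/ 4011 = 0.06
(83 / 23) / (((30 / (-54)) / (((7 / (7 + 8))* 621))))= -47061 / 25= -1882.44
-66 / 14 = -33 / 7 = -4.71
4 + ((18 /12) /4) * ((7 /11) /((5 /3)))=1823 /440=4.14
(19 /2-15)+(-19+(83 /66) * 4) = -1285 /66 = -19.47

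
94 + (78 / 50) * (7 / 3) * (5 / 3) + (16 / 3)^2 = 128.51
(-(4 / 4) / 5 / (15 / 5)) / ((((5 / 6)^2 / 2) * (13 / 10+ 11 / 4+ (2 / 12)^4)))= -31104 / 656225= -0.05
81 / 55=1.47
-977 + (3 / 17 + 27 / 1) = -16147 / 17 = -949.82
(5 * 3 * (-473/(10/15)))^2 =453051225/4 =113262806.25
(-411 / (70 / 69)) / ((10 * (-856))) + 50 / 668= 0.12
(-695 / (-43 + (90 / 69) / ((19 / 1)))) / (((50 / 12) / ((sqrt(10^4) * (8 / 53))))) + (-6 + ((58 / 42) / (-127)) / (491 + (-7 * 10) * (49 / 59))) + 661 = 48332732540451872 / 67726519388829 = 713.65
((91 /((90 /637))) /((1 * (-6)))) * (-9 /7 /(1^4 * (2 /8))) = 8281 /15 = 552.07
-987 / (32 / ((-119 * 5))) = 587265 / 32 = 18352.03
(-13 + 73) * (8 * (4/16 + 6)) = 3000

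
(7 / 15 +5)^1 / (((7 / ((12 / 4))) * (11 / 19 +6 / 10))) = 779 / 392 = 1.99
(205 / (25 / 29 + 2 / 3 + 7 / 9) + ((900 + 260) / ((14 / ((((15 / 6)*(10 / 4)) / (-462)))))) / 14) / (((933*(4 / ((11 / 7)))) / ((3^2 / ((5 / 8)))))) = 34575859 / 64217146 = 0.54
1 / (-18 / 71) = -71 / 18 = -3.94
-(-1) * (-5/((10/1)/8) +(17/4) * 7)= 103/4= 25.75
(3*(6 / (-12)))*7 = -21 / 2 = -10.50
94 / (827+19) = 1 / 9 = 0.11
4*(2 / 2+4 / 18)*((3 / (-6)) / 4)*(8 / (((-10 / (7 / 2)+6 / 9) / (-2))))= -308 / 69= -4.46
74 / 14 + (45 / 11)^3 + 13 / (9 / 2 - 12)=10064588 / 139755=72.02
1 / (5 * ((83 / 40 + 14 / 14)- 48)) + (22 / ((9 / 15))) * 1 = 65882 / 1797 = 36.66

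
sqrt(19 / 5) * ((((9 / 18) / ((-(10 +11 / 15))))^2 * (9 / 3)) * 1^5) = 135 * sqrt(95) / 103684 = 0.01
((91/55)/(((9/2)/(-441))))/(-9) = 8918/495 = 18.02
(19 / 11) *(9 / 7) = 171 / 77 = 2.22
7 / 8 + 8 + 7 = 127 / 8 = 15.88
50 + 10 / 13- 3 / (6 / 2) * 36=192 / 13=14.77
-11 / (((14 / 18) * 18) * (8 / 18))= -99 / 56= -1.77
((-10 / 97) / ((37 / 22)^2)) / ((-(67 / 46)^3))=471106240 / 39939221059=0.01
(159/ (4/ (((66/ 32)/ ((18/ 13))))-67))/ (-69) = 7579/ 211531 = 0.04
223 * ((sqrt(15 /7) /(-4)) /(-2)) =223 * sqrt(105) /56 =40.80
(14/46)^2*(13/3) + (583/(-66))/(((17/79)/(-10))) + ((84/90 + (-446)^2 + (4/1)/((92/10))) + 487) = 199815.26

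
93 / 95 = 0.98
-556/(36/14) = -1946/9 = -216.22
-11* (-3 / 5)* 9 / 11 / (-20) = -27 / 100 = -0.27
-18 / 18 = -1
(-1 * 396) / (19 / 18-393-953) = 0.29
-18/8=-9/4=-2.25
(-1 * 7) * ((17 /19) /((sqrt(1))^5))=-119 /19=-6.26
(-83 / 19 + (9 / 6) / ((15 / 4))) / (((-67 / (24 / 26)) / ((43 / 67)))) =14964 / 426455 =0.04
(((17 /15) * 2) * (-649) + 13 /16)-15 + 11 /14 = -2493907 /1680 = -1484.47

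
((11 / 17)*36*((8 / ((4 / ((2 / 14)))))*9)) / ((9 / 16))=12672 / 119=106.49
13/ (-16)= -13/ 16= -0.81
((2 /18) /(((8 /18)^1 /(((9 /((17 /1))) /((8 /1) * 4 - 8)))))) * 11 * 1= 33 /544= 0.06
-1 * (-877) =877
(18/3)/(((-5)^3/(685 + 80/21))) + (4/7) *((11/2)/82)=-236951/7175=-33.02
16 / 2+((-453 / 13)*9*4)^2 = 1573681.75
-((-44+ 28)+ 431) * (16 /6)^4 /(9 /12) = -6799360 /243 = -27980.91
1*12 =12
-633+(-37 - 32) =-702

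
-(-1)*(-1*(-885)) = 885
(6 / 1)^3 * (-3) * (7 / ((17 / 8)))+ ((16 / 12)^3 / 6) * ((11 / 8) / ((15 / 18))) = -4897384 / 2295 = -2133.94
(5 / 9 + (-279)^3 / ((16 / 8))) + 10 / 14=-1368211097 / 126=-10858818.23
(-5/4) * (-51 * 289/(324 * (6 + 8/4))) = 24565/3456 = 7.11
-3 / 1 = -3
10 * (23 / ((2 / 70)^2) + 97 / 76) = 10706985 / 38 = 281762.76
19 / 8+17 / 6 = 125 / 24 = 5.21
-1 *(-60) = 60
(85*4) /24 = 85 /6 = 14.17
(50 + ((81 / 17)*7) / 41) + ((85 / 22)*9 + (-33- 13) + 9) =745021 / 15334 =48.59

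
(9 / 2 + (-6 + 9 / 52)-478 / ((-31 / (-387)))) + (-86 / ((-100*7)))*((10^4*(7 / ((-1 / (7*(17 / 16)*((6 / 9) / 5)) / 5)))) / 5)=-70107253 / 4836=-14496.95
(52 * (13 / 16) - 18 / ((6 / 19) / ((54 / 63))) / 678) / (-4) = -133451 / 12656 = -10.54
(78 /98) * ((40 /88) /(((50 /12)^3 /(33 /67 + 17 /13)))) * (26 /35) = 539136 /80609375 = 0.01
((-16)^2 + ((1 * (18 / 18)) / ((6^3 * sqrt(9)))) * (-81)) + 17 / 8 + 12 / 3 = 262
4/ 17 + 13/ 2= 229/ 34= 6.74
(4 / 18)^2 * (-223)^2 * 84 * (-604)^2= 2031896704768 / 27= 75255433509.93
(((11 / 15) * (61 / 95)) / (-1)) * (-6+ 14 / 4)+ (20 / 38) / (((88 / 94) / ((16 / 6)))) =16781 / 6270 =2.68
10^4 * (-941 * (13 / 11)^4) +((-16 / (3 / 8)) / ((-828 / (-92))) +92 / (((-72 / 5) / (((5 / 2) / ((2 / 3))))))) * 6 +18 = -9675405632191 / 527076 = -18356756.20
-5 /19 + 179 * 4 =13599 /19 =715.74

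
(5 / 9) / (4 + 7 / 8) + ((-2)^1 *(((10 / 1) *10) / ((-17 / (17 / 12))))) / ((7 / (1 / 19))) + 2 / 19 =16084 / 46683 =0.34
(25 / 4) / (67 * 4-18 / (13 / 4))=325 / 13648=0.02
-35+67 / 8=-213 / 8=-26.62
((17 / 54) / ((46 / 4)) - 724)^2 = 202128470569 / 385641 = 524136.36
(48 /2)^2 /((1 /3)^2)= 5184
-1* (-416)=416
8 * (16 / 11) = 128 / 11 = 11.64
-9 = -9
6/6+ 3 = 4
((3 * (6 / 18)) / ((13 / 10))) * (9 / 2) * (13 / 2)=22.50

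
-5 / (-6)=5 / 6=0.83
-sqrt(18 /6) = -sqrt(3) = -1.73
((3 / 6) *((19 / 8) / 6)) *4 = 0.79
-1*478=-478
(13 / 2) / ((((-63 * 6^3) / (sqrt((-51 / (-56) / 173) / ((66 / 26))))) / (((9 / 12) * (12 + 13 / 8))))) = -1417 * sqrt(5887882) / 15468558336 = -0.00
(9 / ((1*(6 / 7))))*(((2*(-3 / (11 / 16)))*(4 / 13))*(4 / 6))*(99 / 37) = -24192 / 481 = -50.30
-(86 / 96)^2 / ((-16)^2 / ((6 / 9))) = -1849 / 884736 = -0.00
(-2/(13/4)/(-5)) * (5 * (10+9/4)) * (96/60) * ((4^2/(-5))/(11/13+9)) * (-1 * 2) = 196/25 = 7.84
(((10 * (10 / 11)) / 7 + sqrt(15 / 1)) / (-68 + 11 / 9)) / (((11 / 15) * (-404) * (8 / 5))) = 16875 / 411309976 + 675 * sqrt(15) / 21366752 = 0.00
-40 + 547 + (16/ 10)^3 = 63887/ 125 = 511.10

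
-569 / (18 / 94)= -26743 / 9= -2971.44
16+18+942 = 976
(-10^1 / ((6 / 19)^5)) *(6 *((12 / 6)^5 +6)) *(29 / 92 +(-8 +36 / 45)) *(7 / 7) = 4998467.03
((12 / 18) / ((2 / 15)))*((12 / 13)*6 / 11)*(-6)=-2160 / 143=-15.10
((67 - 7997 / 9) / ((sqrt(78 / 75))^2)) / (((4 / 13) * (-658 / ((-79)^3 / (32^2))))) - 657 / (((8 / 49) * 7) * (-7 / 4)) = -37600865383 / 24256512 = -1550.13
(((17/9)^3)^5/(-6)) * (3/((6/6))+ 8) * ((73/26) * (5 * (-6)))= 2146883.02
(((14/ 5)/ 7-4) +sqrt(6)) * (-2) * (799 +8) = 1856.92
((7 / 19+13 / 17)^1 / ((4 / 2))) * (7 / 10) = 1281 / 3230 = 0.40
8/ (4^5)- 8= -7.99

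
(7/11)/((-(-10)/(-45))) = -63/22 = -2.86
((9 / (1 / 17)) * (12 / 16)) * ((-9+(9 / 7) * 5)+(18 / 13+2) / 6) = -20961 / 91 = -230.34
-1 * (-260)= 260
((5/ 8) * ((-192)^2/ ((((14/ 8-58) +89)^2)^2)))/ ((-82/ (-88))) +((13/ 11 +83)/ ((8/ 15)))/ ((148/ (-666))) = -754693582061025/ 1062555714968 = -710.26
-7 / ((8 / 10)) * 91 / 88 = -3185 / 352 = -9.05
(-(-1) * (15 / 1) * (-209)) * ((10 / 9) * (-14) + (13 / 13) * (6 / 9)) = 140030 / 3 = 46676.67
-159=-159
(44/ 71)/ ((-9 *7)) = -0.01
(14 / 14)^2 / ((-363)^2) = 1 / 131769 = 0.00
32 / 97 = 0.33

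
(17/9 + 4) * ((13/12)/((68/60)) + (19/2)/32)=7.38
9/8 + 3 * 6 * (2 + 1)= 441/8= 55.12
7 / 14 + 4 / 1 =9 / 2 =4.50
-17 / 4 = -4.25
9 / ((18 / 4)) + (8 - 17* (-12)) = 214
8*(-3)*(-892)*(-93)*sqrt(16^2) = -31855104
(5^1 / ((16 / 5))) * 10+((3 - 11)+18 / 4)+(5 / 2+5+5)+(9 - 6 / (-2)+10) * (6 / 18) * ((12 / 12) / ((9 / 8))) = 6727 / 216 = 31.14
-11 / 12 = -0.92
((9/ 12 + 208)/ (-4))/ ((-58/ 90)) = 37575/ 464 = 80.98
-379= -379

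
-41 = -41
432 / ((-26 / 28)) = -6048 / 13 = -465.23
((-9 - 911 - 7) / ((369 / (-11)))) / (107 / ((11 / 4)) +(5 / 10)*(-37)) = 24926 / 18409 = 1.35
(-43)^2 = 1849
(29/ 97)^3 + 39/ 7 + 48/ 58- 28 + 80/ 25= -17021238786/ 926363095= -18.37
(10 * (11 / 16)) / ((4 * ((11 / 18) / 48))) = 135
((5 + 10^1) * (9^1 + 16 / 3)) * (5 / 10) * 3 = 645 / 2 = 322.50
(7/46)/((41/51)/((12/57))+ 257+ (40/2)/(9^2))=19278/33072827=0.00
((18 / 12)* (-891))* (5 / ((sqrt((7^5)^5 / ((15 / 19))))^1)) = -13365* sqrt(1995) / 3681782395466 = -0.00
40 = 40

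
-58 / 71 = -0.82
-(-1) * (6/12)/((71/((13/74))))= 13/10508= 0.00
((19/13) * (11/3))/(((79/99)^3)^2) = 65589783741603/3160136921773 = 20.76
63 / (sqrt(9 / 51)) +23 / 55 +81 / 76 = 151.45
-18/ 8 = -2.25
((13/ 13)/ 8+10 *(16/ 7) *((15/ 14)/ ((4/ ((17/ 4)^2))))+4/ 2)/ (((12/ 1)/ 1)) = 44183/ 4704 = 9.39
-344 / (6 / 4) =-688 / 3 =-229.33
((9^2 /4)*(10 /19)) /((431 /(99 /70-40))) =-218781 /229292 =-0.95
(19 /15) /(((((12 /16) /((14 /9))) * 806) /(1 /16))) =133 /652860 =0.00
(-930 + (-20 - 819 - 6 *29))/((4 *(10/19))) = -36917/40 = -922.92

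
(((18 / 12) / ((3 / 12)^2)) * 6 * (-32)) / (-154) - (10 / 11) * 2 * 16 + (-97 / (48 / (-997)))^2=720152709893 / 177408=4059302.34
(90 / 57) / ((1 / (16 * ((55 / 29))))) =26400 / 551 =47.91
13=13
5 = 5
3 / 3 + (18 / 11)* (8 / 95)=1189 / 1045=1.14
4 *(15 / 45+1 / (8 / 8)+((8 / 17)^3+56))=3386288 / 14739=229.75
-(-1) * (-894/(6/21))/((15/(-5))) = 1043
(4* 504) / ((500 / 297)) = 149688 / 125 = 1197.50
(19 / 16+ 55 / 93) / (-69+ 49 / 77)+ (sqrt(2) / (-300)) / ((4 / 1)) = -0.03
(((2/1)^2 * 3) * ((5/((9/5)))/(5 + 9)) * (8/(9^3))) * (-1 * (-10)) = 4000/15309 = 0.26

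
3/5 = 0.60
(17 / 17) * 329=329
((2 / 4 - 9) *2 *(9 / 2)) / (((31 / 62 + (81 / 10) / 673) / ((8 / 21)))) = -686460 / 12061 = -56.92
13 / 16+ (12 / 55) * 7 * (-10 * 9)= -24049 / 176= -136.64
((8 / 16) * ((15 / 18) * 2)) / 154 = 5 / 924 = 0.01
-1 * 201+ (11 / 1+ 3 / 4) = -757 / 4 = -189.25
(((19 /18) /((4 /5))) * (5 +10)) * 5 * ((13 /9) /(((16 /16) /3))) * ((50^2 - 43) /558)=1888.19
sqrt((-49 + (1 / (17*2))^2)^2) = 56643 / 1156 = 49.00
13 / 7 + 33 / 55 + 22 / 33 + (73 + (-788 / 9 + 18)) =2069 / 315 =6.57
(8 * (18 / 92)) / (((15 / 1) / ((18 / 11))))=216 / 1265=0.17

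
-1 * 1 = -1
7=7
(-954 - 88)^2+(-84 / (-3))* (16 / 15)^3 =3664568188 / 3375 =1085797.98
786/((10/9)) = 3537/5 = 707.40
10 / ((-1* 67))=-10 / 67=-0.15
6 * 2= 12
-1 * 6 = -6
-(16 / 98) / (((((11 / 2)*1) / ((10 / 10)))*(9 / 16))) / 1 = -256 / 4851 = -0.05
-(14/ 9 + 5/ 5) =-23/ 9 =-2.56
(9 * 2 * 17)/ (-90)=-17/ 5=-3.40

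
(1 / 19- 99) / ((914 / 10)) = -9400 / 8683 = -1.08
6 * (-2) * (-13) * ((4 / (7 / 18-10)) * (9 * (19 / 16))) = -120042 / 173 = -693.88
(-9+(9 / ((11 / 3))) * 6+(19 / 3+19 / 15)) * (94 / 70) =34451 / 1925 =17.90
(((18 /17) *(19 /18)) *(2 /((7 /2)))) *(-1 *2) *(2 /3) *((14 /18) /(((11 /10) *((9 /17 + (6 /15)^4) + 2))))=-1900000 /8062659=-0.24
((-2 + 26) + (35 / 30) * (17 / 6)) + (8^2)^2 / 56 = 25313 / 252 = 100.45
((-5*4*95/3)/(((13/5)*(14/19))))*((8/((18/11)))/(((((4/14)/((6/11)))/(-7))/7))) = 17689000/117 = 151188.03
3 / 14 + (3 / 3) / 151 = 467 / 2114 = 0.22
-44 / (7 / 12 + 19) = -528 / 235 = -2.25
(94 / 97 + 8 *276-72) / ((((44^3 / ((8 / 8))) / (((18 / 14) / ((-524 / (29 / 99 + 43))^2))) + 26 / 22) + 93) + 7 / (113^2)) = 133709998903947026 / 607312265534752081017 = 0.00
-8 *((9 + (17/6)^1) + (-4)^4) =-6428/3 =-2142.67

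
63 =63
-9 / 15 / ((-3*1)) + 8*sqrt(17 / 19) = 7.77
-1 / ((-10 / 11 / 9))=99 / 10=9.90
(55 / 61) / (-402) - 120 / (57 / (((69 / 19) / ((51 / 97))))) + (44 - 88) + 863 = 121063869151 / 150491514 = 804.46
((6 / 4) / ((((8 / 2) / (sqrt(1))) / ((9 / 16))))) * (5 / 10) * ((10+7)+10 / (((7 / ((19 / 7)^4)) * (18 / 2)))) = 11624043 / 4302592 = 2.70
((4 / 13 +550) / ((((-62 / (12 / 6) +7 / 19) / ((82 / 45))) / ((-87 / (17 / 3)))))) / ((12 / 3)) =80808007 / 643110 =125.65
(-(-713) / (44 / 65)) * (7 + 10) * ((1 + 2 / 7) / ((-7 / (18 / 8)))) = -63817065 / 8624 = -7399.94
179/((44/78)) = 6981/22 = 317.32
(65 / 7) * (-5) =-325 / 7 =-46.43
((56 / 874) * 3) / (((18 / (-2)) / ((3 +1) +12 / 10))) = -728 / 6555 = -0.11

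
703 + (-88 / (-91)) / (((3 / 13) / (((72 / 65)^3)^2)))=375222906804409 / 527932234375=710.74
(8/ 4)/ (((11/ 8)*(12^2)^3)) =1/ 2052864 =0.00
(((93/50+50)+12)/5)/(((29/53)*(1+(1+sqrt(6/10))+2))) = 338458/55825 - 169229*sqrt(15)/558250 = 4.89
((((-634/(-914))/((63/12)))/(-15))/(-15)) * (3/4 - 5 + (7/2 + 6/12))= -317/2159325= -0.00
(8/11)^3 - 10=-12798/1331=-9.62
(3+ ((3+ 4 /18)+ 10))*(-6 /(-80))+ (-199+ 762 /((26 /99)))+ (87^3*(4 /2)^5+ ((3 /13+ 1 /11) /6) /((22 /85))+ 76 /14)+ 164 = 4641129742311 /220220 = 21074969.31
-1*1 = -1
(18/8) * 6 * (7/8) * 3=567/16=35.44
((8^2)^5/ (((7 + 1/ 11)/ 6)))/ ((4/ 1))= 2952790016/ 13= 227137693.54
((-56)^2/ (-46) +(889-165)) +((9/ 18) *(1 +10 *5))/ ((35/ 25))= 217041/ 322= 674.04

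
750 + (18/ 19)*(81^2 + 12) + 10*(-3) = 131994/ 19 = 6947.05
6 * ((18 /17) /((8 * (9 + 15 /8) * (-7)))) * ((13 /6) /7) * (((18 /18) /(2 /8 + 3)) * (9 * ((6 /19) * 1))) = -1296 /458983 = -0.00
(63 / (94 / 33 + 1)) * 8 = 16632 / 127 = 130.96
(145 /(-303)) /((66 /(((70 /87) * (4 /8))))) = -175 /59994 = -0.00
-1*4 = -4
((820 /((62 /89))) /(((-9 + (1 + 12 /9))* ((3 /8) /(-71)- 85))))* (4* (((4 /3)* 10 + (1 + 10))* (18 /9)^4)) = 4841668352 /1496773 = 3234.74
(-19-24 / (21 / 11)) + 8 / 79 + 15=-9108 / 553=-16.47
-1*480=-480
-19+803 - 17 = 767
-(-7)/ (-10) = -7/ 10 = -0.70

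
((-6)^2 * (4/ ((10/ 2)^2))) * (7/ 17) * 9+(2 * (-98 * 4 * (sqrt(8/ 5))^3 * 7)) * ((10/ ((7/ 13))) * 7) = 9072/ 425 - 2283008 * sqrt(10)/ 5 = -1443879.69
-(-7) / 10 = 7 / 10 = 0.70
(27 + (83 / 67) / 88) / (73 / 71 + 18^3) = 2261705 / 488359784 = 0.00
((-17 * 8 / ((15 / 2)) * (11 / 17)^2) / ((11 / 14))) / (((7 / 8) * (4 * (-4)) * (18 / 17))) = 88 / 135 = 0.65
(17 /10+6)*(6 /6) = 77 /10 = 7.70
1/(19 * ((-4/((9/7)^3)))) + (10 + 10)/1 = 520631/26068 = 19.97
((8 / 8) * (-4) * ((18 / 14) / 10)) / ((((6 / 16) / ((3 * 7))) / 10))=-288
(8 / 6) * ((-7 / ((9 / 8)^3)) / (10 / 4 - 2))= -28672 / 2187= -13.11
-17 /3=-5.67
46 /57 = 0.81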